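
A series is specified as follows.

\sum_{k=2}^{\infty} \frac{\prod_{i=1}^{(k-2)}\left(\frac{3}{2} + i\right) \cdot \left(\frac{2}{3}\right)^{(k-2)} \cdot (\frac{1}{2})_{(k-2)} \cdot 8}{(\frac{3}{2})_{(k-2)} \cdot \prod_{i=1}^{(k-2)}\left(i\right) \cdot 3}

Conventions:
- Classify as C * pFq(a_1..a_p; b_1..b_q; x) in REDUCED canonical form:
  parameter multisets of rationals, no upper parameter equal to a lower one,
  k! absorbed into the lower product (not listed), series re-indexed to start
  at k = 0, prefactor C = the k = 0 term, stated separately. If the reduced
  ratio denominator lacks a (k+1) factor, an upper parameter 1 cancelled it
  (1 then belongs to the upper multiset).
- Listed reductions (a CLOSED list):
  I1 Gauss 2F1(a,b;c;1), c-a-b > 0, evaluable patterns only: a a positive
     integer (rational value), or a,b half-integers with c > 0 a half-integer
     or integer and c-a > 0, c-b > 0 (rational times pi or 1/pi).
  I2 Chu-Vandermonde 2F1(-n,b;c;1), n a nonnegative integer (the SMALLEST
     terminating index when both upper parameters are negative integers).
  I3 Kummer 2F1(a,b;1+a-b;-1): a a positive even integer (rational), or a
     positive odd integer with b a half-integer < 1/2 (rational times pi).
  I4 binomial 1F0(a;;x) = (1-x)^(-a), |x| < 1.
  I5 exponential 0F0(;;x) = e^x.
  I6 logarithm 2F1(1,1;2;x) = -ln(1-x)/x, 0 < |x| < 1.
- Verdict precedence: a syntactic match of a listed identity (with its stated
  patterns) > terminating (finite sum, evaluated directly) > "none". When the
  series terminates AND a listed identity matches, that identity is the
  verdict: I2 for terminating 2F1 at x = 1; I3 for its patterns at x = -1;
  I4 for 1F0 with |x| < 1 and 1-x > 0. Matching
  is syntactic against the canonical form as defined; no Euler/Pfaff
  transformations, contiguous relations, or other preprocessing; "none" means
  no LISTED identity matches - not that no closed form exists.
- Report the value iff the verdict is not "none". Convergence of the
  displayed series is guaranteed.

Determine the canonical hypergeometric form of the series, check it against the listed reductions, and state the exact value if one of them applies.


Prefactor \frac{8}{3}, argument \frac{2}{3}: 2F1 with upper {\frac{1}{2}, \frac{5}{2}} over lower {\frac{3}{2}}. Verdict: no listed reduction: x = \frac{2}{3} and upper {\frac{1}{2}, \frac{5}{2}} fail every I1-I6 pattern.

Key observation: t_0 being \frac{8}{3}, the constant factors (prefactor 8/3) combine into one prefactor.
Consecutive-term ratio: r(k) = \frac{2}{3} * (k+\frac{1}{2}) (k+\frac{5}{2}) / [(k+\frac{3}{2}) (k+1)] - rational in k. x = \frac{2}{3}; t_0 = \frac{8}{3}; negate the roots.


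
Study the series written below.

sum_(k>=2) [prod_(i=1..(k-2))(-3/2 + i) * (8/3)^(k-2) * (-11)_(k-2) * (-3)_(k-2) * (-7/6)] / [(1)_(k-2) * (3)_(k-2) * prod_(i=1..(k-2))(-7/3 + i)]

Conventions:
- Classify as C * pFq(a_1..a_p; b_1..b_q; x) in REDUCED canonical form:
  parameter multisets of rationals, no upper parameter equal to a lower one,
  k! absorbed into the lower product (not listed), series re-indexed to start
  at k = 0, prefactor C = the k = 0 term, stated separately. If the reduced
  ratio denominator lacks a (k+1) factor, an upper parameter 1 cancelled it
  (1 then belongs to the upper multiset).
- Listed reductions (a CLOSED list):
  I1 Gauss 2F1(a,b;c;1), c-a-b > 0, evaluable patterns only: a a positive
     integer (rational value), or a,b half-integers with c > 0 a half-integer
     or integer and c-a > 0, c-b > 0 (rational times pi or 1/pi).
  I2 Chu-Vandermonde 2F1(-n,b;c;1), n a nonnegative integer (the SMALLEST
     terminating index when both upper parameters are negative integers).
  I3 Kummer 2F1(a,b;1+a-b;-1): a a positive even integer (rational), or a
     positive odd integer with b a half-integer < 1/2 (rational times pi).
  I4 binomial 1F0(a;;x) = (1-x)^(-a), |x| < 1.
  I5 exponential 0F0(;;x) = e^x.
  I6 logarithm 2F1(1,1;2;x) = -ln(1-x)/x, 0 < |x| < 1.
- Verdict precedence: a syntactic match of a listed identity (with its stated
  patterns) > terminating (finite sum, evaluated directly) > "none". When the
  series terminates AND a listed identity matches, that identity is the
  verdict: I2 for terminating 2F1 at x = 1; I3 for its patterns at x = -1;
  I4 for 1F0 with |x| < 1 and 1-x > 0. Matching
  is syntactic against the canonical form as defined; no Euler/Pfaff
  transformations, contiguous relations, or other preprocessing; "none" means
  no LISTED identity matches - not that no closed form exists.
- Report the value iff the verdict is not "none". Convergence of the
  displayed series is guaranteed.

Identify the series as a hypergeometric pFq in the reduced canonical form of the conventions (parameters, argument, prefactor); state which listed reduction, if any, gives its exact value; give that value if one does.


Prefactor -7/6, argument 8/3: 3F2 with upper {-11, -3, -1/2} over lower {-4/3, 3}. Verdict: terminating - the sum ends at index 3 because -3 is a negative integer; exact evaluation follows. Its exact value is 1729/3.

The tell: x = (8/3) and the lower running product (C = -7/6) is a rising factorial.
Term ratio: r(k) = (8/3) * (k-11) (k-3) (k-1/2) / [(k-4/3) (k+3) (k+1)] ; factor over Q: parameters, x = (8/3), and C = -7/6.


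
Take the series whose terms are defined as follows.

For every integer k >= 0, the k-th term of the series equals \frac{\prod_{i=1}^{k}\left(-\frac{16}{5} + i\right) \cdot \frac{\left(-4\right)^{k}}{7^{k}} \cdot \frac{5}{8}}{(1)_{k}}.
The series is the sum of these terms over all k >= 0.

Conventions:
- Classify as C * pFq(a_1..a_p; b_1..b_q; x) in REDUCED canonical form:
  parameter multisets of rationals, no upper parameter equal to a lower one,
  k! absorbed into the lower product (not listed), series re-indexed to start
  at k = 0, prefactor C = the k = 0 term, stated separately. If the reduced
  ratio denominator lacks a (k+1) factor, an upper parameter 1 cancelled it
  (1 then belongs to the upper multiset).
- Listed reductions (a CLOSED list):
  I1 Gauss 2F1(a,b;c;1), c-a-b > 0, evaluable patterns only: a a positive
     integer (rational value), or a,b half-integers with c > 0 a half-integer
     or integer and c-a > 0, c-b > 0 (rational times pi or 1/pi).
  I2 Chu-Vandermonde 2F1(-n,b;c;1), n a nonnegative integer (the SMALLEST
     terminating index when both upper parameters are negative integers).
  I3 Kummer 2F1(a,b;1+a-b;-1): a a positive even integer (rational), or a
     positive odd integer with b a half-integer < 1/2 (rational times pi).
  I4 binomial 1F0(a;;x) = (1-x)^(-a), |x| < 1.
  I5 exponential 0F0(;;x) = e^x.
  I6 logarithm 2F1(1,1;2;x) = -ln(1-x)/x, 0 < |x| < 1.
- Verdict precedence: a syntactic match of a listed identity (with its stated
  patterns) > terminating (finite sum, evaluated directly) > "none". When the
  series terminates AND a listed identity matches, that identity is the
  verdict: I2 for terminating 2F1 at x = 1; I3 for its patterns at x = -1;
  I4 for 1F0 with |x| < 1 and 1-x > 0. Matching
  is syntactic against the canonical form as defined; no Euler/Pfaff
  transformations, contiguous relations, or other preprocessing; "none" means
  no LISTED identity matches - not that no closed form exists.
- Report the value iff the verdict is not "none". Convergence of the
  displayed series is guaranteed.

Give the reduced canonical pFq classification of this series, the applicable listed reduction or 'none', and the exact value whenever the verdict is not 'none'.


Classification (C = \frac{5}{8}): 1F0 with upper {-\frac{11}{5}}, lower {-}, argument x = -\frac{4}{7}. Verdict: the binomial series (I4) applies (the 1F0 binomial series: exponent 11/5, x = -\frac{4}{7}). Value: \frac{5}{8} \cdot \left(\frac{11}{7}\right)^{\frac{11}{5}}.

Key step: x = -\frac{4}{7} and the running product (C = 5/8) telescopes to a rising factorial.
Term ratio: r(k) = -\frac{4}{7} * (k-\frac{11}{5}) / [(k+1)] - rational; roots negated = parameters, x = -\frac{4}{7}, C = \frac{5}{8}.


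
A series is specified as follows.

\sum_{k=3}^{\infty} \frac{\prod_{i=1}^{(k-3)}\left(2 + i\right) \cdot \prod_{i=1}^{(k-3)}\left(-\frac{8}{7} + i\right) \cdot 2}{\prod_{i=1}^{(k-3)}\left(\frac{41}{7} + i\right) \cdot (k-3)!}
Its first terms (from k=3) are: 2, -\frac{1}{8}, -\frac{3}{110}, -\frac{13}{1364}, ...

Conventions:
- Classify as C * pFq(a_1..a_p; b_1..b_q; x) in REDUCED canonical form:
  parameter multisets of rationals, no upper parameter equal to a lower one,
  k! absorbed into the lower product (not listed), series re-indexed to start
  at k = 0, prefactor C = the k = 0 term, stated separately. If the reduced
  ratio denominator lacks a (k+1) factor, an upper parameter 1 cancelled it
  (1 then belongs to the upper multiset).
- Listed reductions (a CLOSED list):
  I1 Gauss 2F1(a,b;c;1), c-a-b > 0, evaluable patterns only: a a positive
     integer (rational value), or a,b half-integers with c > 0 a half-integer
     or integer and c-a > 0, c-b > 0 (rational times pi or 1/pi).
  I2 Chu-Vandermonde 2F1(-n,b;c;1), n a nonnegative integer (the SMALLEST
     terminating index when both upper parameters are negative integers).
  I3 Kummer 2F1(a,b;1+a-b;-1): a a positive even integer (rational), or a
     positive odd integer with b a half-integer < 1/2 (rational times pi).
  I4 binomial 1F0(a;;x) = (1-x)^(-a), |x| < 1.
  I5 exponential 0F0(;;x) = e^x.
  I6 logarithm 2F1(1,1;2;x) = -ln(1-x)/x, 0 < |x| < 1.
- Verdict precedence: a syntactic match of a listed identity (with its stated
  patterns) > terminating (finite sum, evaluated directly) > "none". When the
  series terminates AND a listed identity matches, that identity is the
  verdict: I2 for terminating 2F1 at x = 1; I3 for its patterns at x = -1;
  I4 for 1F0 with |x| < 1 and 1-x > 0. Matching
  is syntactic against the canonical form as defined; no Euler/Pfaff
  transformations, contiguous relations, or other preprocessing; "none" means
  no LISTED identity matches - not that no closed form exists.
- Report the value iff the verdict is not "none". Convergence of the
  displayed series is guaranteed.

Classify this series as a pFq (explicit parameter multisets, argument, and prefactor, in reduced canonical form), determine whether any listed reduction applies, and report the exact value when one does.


The series (x = 1) is 2F1: upper {-\frac{1}{7}, 3}, lower {\frac{48}{7}}, prefactor 2. Verdict: this is the Gauss summation I1 (x = 1: the Gamma ratio telescopes since c-a-b = 4 > 0 and a = 3 in Z>0). Its exact value is \frac{6273}{3430}.

Key step: x = 1 and the lower running product (C = 2) is a rising factorial.
Step ratio: r(k) = 1 * (k-\frac{1}{7}) (k+3) / [(k+\frac{48}{7}) (k+1)] - rational; roots negated = parameters, x = 1, C = 2.


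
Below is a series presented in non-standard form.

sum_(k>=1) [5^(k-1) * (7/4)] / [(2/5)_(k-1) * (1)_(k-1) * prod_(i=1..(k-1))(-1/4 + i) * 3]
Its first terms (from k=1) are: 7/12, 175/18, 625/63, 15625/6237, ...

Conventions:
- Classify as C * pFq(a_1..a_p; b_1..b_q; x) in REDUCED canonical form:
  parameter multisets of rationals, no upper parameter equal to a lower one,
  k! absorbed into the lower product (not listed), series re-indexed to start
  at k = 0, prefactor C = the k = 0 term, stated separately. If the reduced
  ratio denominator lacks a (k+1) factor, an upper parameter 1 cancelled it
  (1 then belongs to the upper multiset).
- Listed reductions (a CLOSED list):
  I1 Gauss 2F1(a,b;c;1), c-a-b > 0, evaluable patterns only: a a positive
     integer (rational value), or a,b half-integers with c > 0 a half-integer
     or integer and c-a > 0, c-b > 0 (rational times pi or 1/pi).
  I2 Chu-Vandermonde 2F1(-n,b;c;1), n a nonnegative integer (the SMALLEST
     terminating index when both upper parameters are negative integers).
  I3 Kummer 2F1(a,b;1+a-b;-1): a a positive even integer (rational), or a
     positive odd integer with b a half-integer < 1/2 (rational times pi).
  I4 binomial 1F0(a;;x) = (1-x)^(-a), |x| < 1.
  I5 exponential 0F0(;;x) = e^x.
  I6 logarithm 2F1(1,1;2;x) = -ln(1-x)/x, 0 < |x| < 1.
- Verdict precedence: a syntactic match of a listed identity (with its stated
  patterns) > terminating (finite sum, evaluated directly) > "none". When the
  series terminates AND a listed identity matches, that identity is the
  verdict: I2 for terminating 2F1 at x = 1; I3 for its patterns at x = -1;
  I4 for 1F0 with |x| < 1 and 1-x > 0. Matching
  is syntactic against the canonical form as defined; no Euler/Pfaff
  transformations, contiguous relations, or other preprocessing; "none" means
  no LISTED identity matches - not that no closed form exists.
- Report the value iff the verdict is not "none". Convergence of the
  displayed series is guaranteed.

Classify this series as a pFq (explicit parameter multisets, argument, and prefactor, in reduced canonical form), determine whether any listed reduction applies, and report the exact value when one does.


Key step: with t_0 = 7/12, the lower running product (C = 7/12, x = 5) is a rising factorial.
Term ratio: r(k) = 5 * 1 / [(k+2/5) (k+3/4) (k+1)] - poly over poly, x = 5 from leading terms; C = 7/12 at k = 0.

With C = 7/12: the canonical form is 0F2(-; 2/5, 3/4; 5). Verdict: none - this 0F2 at x = 5 matches no listed pattern, and upper {-} holds no stopper.


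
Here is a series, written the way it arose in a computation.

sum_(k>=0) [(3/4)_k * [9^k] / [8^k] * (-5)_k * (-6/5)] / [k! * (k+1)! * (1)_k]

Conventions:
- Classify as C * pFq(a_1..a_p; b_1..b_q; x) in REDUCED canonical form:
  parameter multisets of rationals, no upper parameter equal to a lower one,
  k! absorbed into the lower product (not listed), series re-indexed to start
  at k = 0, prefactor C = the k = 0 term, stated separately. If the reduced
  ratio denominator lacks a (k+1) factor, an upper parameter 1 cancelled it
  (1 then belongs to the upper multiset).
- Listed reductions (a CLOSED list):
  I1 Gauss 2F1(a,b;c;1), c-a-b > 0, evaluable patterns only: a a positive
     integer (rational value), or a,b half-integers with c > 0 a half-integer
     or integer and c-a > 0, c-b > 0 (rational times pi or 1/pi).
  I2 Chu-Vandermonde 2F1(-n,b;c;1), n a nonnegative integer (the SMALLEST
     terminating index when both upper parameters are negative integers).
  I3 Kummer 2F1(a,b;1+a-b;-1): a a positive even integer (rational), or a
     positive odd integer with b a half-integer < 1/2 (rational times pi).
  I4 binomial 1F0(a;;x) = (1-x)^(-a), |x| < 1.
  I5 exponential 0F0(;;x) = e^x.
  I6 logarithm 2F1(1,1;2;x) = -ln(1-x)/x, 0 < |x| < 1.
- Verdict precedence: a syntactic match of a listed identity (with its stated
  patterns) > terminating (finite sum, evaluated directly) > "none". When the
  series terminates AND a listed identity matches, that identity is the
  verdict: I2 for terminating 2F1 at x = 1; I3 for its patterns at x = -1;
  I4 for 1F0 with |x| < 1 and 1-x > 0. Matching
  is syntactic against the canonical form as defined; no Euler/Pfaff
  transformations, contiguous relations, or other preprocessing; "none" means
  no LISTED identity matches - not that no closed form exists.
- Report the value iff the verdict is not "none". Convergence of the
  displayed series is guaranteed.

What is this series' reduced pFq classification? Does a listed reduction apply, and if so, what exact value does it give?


First insight: t_0 = -6/5 here, and the two geometric factors (prefactor -6/5) combine into one argument.
Consecutive-term ratio: r(k) = (9/8) * (k-5) (k+3/4) / [(k+1) (k+2) (k+1)] ; factor over Q: parameters, x = (9/8), and C = -6/5.

Prefactor -6/5, argument 9/8: 2F2 with upper {-5, 3/4} over lower {1, 2}. Verdict: terminating. With -5 upstairs the series is a 6-term polynomial sum; evaluated term by term. Exact value: 2943071247/53687091200.


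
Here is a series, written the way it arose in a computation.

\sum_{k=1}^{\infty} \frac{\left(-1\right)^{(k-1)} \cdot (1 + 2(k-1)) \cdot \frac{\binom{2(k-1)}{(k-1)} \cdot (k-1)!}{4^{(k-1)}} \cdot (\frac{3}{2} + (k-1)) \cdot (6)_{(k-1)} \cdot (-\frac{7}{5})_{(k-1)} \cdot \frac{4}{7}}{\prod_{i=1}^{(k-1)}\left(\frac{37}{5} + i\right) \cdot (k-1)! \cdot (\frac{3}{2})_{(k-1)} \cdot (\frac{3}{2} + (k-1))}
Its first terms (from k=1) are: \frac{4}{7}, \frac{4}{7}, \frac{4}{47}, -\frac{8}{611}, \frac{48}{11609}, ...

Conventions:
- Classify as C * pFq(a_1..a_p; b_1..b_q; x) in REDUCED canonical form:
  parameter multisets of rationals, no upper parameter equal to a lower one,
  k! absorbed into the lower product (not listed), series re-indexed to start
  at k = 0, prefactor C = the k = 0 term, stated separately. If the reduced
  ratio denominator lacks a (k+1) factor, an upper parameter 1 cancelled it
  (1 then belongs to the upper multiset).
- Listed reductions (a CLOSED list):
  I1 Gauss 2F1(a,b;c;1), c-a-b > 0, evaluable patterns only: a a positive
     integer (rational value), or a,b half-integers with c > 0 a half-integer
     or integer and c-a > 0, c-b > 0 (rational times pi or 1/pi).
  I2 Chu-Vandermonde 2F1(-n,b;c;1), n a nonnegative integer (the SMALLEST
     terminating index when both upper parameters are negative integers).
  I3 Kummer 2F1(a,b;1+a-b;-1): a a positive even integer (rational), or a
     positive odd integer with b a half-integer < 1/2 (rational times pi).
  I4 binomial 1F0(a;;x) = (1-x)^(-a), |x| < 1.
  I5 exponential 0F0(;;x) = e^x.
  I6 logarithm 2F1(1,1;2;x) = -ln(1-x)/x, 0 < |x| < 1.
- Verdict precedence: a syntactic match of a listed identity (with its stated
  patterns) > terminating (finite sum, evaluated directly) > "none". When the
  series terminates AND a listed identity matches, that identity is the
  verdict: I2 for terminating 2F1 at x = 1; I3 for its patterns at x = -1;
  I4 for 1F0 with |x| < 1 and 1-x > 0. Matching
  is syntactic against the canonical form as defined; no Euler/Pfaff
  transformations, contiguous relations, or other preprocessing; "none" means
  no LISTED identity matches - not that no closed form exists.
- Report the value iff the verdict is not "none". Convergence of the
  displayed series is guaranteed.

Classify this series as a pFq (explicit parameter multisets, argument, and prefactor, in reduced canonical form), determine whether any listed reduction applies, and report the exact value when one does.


Key observation: t_0 being \frac{4}{7}, the factor k + 3/2 cancels (top and bottom), leaving prefactor 4/7.
Adjacent-term ratio: r(k) = -1 * (k-\frac{7}{5}) (k+6) / [(k+\frac{42}{5}) (k+1)] - poly over poly, x = -1 from leading terms; C = \frac{4}{7} at k = 0.

x = -1 here; the reduced form reads 2F1, upper {-\frac{7}{5}, 6}, lower {\frac{42}{5}}, C = \frac{4}{7}. Verdict: this is Kummer (I3) (x = -1; c = \frac{42}{5} equals 1+a-b for upper {-\frac{7}{5}, 6}: listed pattern). Value: \frac{5328}{4375}.


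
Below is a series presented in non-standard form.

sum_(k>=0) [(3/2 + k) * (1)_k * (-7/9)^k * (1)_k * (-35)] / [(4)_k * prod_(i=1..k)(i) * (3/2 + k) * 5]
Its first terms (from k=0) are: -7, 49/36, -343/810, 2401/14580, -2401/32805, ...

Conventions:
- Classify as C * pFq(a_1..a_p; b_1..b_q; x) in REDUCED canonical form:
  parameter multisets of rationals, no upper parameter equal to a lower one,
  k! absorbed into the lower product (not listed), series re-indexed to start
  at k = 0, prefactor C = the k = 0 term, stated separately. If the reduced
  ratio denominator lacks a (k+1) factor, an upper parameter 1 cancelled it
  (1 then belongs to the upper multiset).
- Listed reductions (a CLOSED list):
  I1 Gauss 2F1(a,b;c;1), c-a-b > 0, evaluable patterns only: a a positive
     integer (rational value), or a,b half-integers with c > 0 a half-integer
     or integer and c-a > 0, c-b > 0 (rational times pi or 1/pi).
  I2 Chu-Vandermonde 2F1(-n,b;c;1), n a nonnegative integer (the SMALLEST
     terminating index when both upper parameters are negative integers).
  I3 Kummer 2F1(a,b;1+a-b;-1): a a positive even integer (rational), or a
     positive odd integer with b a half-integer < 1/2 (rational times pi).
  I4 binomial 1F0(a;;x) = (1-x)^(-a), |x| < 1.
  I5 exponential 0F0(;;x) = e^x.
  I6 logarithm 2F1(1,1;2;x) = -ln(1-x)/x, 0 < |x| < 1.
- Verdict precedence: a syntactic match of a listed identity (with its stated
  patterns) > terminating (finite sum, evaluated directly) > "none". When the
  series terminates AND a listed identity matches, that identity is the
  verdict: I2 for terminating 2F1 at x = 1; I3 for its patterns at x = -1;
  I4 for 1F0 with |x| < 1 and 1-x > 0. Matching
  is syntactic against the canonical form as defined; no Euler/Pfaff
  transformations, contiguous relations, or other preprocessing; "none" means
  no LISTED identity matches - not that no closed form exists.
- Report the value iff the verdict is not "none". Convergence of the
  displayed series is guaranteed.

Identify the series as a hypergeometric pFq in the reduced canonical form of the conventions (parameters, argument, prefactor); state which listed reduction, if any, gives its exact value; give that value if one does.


Key step: with t_0 = -7, the product of the first k integers (prefactor -7) is k!.
Ratio: r(k) = (-7/9) * (k+1) (k+1) / [(k+4) (k+1)] - rational in k, leading ratio (-7/9); with t_0 = -7, classification follows.

Reduced: x = -7/9, 2F1, upper = {1, 1}, lower = {4}, C = -7. Verdict: none (x = -7/9): each listed identity misses the multisets {1, 1} ; {4}.


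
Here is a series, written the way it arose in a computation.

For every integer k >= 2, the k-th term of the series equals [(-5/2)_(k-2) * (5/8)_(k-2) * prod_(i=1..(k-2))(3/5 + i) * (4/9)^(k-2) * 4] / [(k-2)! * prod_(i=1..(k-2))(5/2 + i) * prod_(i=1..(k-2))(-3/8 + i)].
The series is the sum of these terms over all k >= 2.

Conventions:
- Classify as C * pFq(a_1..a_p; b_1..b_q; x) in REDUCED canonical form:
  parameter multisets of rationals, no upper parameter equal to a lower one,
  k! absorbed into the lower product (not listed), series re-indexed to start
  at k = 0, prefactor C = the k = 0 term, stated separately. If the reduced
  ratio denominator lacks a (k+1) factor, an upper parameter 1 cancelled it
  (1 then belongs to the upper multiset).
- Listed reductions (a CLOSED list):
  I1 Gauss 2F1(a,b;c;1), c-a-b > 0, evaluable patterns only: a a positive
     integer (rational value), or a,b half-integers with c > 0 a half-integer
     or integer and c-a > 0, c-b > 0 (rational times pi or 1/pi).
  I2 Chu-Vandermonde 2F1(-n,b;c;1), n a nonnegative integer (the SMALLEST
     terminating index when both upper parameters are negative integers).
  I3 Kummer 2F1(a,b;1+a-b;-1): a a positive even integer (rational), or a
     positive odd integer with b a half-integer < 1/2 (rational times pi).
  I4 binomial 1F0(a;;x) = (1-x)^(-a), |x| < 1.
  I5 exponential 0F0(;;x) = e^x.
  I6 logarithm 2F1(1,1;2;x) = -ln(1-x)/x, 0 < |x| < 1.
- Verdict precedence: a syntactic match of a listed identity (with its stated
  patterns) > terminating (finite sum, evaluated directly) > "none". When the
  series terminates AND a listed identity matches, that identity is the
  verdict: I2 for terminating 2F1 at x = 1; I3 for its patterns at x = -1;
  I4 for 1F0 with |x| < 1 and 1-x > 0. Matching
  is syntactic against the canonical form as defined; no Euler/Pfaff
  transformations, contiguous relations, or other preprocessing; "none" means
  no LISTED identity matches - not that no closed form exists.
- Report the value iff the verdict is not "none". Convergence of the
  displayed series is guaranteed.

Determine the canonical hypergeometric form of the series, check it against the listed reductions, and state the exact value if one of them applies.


Classification (C = 4): 2F1 with upper {-5/2, 8/5}, lower {7/2}, argument x = 4/9. Verdict: none. A 2F1 with upper {-5/2, 8/5} fits none of I1-I6 at x = 4/9; the sum runs forever.

Key step: t_0 being 4, the lower running product (prefactor 4) is a rising factorial.
Ratio: r(k) = (4/9) * (k-5/2) (k+8/5) / [(k+7/2) (k+1)] - rational in k. x = (4/9); t_0 = 4; negate the roots.


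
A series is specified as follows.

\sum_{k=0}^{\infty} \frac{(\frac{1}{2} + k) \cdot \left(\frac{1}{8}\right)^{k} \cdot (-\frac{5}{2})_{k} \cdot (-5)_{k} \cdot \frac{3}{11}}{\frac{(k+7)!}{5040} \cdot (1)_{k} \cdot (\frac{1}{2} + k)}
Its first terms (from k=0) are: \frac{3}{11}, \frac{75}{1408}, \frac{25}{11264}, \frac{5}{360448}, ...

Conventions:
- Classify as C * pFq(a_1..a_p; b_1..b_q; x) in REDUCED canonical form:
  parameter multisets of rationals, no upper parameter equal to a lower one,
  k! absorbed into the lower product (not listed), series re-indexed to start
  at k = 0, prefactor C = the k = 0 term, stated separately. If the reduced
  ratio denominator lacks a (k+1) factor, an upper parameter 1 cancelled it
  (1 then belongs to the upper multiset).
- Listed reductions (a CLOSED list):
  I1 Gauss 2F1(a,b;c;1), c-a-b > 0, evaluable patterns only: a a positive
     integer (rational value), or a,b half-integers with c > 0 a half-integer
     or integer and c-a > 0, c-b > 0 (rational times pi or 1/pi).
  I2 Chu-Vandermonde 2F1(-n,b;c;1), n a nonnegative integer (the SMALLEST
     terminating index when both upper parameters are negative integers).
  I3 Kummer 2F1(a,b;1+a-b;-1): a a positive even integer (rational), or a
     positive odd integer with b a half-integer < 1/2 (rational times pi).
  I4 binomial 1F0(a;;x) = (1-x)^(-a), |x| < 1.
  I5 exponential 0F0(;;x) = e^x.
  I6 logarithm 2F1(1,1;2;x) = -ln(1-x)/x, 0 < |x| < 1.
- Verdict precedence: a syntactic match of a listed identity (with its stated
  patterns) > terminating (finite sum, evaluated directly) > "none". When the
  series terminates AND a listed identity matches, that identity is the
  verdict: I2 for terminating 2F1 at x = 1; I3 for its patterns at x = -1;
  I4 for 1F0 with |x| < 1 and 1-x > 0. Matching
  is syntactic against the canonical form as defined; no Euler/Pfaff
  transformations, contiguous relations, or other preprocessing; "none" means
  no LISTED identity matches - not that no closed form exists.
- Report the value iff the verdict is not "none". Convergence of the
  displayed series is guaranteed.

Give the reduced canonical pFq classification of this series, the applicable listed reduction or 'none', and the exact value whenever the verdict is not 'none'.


With C = \frac{3}{11}: the canonical form is 2F1(-5, -\frac{5}{2}; 8; \frac{1}{8}). Verdict: terminating - no listed pattern fits, but -5 in the upper list cuts the series at k = 5; direct evaluation. Sum: \frac{242296803}{738197504}.

Structural cue: t_0 being \frac{3}{11}, striking the common factor k + 1/2 reduces the term (prefactor 3/11).
Consecutive-term ratio: r(k) = \frac{1}{8} * (k-5) (k-\frac{5}{2}) / [(k+8) (k+1)] - poly over poly, x = \frac{1}{8} from leading terms; C = \frac{3}{11} at k = 0.


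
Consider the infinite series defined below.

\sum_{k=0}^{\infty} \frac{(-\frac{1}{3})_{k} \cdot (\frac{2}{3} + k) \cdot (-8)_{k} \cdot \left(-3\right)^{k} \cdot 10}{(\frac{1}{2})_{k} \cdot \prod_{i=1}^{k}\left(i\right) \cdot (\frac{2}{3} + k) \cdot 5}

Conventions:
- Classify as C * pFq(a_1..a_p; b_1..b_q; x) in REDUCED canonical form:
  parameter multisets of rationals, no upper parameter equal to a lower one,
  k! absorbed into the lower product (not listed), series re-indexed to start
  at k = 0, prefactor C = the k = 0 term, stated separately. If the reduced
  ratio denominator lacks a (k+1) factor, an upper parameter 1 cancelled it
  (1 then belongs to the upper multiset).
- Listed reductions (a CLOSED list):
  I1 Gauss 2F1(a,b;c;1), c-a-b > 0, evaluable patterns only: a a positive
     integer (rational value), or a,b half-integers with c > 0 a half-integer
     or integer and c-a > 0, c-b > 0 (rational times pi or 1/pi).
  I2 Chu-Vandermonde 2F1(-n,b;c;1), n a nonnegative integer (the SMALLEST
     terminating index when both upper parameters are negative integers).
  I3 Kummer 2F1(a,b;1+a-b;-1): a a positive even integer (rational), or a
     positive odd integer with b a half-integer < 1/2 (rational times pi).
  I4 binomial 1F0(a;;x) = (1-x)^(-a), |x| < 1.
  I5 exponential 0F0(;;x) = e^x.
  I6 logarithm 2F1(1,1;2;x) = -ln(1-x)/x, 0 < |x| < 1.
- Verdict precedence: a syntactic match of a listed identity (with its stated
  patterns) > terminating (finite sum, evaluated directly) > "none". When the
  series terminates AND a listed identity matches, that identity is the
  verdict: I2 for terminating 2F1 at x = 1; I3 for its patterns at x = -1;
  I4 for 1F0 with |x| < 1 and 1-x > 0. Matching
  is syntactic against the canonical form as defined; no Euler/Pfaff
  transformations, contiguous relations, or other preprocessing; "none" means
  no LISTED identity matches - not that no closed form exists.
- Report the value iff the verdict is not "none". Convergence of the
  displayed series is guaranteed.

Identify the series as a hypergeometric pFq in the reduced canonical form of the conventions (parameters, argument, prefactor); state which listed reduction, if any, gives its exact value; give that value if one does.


With C = 2: the canonical form is 2F1(-8, -\frac{1}{3}; \frac{1}{2}; -3). Verdict: terminating - upper parameter -8 makes this a finite sum (last index 8), evaluated exactly. Hence: -\frac{15058598}{1053}.

Key observation: x = -3 and striking the common factor k + 2/3 reduces the term (C = 2, x = -3).
Term ratio: r(k) = -3 * (k-8) (k-\frac{1}{3}) / [(k+\frac{1}{2}) (k+1)] ; factor over Q: parameters, x = -3, and C = 2.


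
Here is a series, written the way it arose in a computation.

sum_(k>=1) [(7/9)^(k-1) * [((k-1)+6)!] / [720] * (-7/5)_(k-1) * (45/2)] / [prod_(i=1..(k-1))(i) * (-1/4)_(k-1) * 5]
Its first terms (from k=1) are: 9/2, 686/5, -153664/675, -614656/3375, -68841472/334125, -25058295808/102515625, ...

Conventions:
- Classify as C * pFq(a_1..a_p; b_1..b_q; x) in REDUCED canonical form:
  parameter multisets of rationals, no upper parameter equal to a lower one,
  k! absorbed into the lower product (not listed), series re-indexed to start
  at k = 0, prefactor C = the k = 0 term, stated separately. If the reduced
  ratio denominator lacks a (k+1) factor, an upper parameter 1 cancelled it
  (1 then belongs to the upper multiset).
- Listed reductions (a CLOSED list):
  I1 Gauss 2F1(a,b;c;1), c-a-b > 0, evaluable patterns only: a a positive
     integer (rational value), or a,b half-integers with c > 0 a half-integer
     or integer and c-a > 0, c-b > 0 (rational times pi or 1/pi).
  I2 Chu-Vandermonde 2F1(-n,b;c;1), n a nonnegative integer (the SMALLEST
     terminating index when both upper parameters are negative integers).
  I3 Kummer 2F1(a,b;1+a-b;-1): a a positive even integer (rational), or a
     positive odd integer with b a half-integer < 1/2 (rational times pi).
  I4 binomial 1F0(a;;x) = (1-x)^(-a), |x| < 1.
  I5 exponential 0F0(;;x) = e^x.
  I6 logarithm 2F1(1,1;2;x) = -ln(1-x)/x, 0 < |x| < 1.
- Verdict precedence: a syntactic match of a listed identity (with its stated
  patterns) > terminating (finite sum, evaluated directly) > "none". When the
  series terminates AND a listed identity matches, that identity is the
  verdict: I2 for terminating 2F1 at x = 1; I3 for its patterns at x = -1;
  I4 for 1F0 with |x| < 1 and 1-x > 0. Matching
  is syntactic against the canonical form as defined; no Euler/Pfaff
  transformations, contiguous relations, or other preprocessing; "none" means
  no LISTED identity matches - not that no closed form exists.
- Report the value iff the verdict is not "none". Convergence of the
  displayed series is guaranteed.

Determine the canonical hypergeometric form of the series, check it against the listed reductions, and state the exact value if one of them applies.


At argument 7/9: a 2F1 with upper {-7/5, 7}, lower {-1/4}, scaled by C = 9/2. Verdict: none. Every listed pattern misses the 2F1 form at 7/9, upper {-7/5, 7}.

Structural cue: with t_0 = 9/2, the constant factors (prefactor 9/2) combine into one prefactor.
Step ratio: r(k) = (7/9) * (k-7/5) (k+7) / [(k-1/4) (k+1)] - rational in k. x = (7/9); t_0 = 9/2; negate the roots.


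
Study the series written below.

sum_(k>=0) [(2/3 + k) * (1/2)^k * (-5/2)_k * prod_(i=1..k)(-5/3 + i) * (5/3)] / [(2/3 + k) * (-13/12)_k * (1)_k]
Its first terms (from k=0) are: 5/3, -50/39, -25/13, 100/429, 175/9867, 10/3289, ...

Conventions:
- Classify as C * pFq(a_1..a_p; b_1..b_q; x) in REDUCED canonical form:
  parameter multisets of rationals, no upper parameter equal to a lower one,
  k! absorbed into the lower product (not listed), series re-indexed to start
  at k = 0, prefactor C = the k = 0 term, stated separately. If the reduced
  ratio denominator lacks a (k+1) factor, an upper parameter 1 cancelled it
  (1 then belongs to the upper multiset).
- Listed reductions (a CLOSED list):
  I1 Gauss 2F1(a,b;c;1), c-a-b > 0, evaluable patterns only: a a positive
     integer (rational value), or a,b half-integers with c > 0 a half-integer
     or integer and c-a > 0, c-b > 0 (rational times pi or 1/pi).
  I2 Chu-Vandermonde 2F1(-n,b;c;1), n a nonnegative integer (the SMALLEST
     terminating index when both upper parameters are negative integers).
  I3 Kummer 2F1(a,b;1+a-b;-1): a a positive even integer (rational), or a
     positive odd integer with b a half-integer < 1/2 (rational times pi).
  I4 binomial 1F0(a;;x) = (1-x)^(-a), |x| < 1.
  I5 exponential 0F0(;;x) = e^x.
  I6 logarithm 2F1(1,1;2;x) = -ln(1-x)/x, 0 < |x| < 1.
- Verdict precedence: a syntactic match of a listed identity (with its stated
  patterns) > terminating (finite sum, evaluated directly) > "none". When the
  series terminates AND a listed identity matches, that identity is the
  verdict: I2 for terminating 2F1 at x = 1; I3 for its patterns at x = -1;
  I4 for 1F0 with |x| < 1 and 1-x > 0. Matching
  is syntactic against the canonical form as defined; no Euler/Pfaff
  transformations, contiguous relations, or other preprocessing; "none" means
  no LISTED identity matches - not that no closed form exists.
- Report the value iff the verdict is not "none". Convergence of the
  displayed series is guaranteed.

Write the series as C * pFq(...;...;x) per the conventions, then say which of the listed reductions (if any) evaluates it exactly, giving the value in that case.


Reduced: x = 1/2, 2F1, upper = {-5/2, -2/3}, lower = {-13/12}, C = 5/3. Verdict: none here - no I1-I6 shape fits x = 1/2 with lower {-13/12}.

Key step: with t_0 = 5/3, the running product (prefactor 5/3) telescopes to a rising factorial.
Ratio: r(k) = (1/2) * (k-5/2) (k-2/3) / [(k-13/12) (k+1)] - rational in k. x = (1/2); t_0 = 5/3; negate the roots.


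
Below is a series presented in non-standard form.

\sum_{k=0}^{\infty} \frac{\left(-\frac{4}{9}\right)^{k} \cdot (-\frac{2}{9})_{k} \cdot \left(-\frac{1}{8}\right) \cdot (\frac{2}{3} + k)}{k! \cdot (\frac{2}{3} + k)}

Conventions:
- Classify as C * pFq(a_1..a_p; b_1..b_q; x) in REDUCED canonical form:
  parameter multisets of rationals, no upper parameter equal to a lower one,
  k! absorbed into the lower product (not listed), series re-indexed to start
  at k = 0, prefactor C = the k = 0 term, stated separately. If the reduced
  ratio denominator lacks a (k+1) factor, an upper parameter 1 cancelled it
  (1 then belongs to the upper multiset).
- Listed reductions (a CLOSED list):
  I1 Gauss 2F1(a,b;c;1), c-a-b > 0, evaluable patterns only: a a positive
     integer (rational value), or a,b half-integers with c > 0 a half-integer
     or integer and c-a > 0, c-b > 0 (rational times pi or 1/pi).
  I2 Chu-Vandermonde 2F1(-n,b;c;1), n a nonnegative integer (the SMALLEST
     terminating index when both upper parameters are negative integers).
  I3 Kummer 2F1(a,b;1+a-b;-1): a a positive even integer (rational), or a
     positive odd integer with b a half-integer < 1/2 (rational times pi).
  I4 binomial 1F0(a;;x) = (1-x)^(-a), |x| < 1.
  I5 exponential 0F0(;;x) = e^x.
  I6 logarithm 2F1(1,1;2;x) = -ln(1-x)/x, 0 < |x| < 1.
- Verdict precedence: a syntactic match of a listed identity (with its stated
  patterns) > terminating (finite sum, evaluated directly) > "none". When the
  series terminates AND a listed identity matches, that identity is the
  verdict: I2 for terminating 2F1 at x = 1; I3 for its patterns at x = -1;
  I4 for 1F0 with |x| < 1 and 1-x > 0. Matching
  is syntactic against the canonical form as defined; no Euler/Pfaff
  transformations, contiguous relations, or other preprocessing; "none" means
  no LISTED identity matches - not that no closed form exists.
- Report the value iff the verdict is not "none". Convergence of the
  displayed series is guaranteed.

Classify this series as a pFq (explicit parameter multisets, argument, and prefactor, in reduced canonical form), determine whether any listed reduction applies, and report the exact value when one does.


Classification (C = -\frac{1}{8}): 1F0 with upper {-\frac{2}{9}}, lower {-}, argument x = -\frac{4}{9}. Verdict: the I4 binomial reduction fires (the 1F0 binomial series: exponent 2/9, x = -\frac{4}{9}). Hence: \left(-\frac{1}{8}\right) \cdot \left(\frac{13}{9}\right)^{\frac{2}{9}}.

Structural cue: x = -\frac{4}{9} and striking the common factor k + 2/3 reduces the term (C = -1/8).
Step ratio: r(k) = -\frac{4}{9} * (k-\frac{2}{9}) / [(k+1)] ; factor over Q: parameters, x = -\frac{4}{9}, and C = -\frac{1}{8}.


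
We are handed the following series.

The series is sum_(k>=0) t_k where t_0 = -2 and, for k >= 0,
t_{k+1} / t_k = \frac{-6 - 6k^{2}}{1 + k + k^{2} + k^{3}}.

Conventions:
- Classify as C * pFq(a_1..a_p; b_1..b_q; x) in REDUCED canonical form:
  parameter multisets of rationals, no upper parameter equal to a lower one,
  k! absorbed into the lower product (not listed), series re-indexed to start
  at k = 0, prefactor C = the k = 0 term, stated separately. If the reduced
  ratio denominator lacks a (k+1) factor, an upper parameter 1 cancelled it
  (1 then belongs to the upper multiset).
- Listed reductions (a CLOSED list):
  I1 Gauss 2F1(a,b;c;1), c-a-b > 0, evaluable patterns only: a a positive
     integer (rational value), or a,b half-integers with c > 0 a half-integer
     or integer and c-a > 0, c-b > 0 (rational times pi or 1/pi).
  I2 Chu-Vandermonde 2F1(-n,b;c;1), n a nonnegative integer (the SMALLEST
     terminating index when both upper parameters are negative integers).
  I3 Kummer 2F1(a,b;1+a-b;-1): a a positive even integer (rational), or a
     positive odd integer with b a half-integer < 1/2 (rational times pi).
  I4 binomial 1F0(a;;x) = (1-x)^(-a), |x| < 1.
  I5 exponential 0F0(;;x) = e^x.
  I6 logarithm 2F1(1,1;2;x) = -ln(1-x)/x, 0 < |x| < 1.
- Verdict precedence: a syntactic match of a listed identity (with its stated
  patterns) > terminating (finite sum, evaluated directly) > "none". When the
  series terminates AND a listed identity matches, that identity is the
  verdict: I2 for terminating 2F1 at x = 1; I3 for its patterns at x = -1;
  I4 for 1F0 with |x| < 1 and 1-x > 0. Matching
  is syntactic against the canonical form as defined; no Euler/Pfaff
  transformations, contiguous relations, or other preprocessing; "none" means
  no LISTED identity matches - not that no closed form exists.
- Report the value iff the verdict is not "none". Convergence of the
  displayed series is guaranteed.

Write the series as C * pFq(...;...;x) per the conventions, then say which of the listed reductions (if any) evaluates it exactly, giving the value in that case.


This is -2 * 0F0(-; -; -6) in reduced canonical form. Verdict (x = -6): the I5 exponential reduction applies (the 0F0 exponential series at x = -6). Exact value: \left(-2\right) \cdot e^{-6}.

Structural cue: with t_0 = -2, the expanded ratio factors over Q; C = -2, roots give parameters.
Adjacent-term ratio: r(k) = -6 * 1 / [(k+1)] - rational in k, leading ratio -6; with t_0 = -2, classification follows.


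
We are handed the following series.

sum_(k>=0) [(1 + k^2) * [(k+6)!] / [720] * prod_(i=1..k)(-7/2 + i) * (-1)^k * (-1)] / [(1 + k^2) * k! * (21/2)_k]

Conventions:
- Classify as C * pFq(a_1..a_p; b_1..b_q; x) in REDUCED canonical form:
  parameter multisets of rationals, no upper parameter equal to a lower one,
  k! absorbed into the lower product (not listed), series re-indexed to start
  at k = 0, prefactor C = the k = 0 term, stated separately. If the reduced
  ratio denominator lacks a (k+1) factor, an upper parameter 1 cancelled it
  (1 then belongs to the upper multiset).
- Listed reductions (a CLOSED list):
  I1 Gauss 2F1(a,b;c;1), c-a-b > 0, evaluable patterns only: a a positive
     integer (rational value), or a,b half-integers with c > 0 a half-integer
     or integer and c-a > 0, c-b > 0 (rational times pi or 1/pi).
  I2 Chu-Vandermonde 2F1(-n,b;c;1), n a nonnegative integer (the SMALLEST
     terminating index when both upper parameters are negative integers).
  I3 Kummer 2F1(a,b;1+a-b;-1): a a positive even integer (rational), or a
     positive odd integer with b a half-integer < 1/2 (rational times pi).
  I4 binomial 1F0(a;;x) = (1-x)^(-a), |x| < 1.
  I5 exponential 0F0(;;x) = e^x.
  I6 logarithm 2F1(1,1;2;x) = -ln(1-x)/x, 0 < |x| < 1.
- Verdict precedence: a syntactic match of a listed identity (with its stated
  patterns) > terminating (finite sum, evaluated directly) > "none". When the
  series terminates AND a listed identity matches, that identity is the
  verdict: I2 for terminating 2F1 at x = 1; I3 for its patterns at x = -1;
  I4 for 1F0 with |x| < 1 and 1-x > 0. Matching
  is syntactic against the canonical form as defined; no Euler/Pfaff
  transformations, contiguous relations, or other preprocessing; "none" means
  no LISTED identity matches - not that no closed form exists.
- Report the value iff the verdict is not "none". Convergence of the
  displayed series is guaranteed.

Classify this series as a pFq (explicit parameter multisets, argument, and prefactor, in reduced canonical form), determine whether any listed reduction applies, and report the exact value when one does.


Classification (C = -1): 2F1 with upper {-5/2, 7}, lower {21/2}, argument x = -1. Verdict (x = -1): Kummer (I3) applies (x = -1; c = 21/2 equals 1+a-b for upper {-5/2, 7}: listed pattern). Value: (-4849845/4194304) * pi.

Key observation: t_0 = -1 here, and the factorial ratio (C = -1) (k+a-1)!/(a-1)! is a rising factorial (a)_k.
Term ratio: r(k) = (-1) * (k-5/2) (k+7) / [(k+21/2) (k+1)] ; factor over Q: parameters, x = (-1), and C = -1.
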